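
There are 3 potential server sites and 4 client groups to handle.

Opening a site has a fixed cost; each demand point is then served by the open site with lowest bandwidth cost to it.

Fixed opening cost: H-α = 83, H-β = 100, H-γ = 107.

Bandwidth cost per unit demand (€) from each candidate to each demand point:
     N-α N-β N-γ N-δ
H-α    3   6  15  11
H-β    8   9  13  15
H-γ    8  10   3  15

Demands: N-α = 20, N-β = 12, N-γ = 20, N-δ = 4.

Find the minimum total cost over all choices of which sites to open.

426

Open {H-α, H-γ}: assign each demand point to its cheapest open site.
  N-α→H-α 20×3=60, N-β→H-α 12×6=72, N-γ→H-γ 20×3=60, N-δ→H-α 4×11=44
  bandwidth cost 236, fixed 190 → total 426.
Compare {H-γ}: bandwidth cost 400 + fixed 107 = 507.
Compare {H-α, H-β, H-γ}: bandwidth cost 236 + fixed 290 = 526.
Compare {H-α}: bandwidth cost 476 + fixed 83 = 559.
All other subsets cost ≥ 507. Minimum total cost: 426.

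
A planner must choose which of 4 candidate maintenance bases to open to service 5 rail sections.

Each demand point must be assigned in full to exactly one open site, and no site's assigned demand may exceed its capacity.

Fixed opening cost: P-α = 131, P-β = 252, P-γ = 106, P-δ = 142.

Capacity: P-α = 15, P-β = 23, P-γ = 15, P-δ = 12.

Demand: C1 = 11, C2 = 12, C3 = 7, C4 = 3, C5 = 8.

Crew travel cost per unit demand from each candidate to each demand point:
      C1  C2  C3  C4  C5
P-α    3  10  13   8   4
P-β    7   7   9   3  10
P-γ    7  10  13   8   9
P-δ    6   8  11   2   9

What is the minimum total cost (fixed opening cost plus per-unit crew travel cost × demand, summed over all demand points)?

695

Open {P-α, P-γ, P-δ}; cheapest assignment that respects the capacities:
  P-α (cap 15, load 14): C1, C4 — cost 11×3 + 3×8 = 57
  P-γ (cap 15, load 15): C3, C5 — cost 7×13 + 8×9 = 163
  P-δ (cap 12, load 12): C2 — cost 12×8 = 96
  Shipping 316, fixed 379 → total 695.
  Any other capacity-feasible assignment to {P-α, P-γ, P-δ} ships for at least 316.
Compare {P-α, P-β, P-γ}: its best feasible assignment gives total 750.
Compare {P-α, P-β, P-δ}: its best feasible assignment gives total 779.
Every other set of open sites that can feasibly serve all demand totals ≥ 750 even under its best assignment. Minimum: 695.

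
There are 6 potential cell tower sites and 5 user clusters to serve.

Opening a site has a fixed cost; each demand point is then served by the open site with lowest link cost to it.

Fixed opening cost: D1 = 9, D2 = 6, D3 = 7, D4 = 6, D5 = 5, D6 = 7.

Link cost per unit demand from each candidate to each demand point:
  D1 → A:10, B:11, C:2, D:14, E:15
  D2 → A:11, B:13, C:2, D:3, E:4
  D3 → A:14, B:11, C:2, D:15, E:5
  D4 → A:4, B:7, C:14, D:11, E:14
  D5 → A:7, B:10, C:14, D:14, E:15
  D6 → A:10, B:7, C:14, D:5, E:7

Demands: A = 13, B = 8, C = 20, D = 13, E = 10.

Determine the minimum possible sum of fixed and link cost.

239

Open {D2, D4}: assign each demand point to its cheapest open site.
  A→D4 13×4=52, B→D4 8×7=56, C→D2 20×2=40, D→D2 13×3=39, E→D2 10×4=40
  link cost 227, fixed 12 → total 239.
Compare {D2, D4, D5}: link cost 227 + fixed 17 = 244.
Compare {D2, D3, D4}: link cost 227 + fixed 19 = 246.
Compare {D2, D4, D6}: link cost 227 + fixed 19 = 246.
All other subsets cost ≥ 244. Minimum total cost: 239.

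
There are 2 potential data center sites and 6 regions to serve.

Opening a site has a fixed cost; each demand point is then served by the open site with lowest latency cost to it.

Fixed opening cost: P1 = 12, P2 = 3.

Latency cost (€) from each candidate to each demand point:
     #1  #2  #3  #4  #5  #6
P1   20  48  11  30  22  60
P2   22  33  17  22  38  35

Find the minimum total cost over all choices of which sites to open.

158

Open {P1, P2}: assign each demand point to its cheapest open site.
  #1→P1 20, #2→P2 33, #3→P1 11, #4→P2 22, #5→P1 22, #6→P2 35
  latency cost 143, fixed 15 → total 158.
Compare {P2}: latency cost 167 + fixed 3 = 170.
Compare {P1}: latency cost 191 + fixed 12 = 203.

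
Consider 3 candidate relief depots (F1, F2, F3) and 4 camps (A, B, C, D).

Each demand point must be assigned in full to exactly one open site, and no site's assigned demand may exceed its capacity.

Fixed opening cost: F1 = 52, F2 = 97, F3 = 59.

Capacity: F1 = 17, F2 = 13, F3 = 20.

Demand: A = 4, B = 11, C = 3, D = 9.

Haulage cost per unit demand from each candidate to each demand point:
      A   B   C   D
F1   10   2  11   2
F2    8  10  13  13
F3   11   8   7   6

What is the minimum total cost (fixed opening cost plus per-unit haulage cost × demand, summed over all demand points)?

248

Open {F1, F3}; cheapest assignment that respects the capacities:
  F1 (cap 17, load 15): A, B — cost 4×10 + 11×2 = 62
  F3 (cap 20, load 12): C, D — cost 3×7 + 9×6 = 75
  Shipping 137, fixed 111 → total 248.
  Any other capacity-feasible assignment to {F1, F3} ships for at least 137.
Compare {F1, F2, F3}: its best feasible assignment gives total 337.
Compare {F1, F2}: its best feasible assignment gives total 350.
Every other set of open sites that can feasibly serve all demand totals ≥ 337 even under its best assignment. Minimum: 248.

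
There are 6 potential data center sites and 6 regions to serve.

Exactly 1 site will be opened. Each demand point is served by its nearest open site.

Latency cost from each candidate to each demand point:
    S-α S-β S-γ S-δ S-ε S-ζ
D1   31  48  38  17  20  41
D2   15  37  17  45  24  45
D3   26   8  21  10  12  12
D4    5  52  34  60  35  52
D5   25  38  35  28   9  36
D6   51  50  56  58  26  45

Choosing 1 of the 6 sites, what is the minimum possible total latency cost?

89

Open {D3}.
  S-α→D3 26, S-β→D3 8, S-γ→D3 21, S-δ→D3 10, S-ε→D3 12, S-ζ→D3 12  ⇒ total 89.
Compare {D5}: total 171.
Compare {D2}: total 183.
No size-1 selection does better; minimum is 89.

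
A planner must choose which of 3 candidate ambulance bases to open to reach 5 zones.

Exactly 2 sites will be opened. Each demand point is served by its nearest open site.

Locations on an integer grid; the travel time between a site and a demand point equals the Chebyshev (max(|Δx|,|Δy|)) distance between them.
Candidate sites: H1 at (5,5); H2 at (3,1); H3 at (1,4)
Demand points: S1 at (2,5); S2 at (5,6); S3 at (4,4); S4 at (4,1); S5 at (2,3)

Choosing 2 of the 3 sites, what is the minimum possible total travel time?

Open {H1, H3}.
  S1→H3 1, S2→H1 1, S3→H1 1, S4→H3 3, S5→H3 1  ⇒ total 7.
Compare {H1, H2}: total 8.
Compare {H2, H3}: total 10.

7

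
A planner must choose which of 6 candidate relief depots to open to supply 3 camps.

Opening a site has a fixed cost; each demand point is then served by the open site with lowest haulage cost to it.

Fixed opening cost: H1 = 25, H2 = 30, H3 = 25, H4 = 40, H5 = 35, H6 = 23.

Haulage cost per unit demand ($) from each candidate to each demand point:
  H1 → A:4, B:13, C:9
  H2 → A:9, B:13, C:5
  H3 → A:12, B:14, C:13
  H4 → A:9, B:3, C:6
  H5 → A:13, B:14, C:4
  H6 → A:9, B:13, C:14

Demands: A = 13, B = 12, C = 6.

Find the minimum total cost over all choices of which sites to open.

189

Open {H1, H4}: assign each demand point to its cheapest open site.
  A→H1 13×4=52, B→H4 12×3=36, C→H4 6×6=36
  haulage cost 124, fixed 65 → total 189.
Compare {H1, H4, H5}: haulage cost 112 + fixed 100 = 212.
Compare {H1, H4, H6}: haulage cost 124 + fixed 88 = 212.
Compare {H1, H2, H4}: haulage cost 118 + fixed 95 = 213.
All other subsets cost ≥ 212. Minimum total cost: 189.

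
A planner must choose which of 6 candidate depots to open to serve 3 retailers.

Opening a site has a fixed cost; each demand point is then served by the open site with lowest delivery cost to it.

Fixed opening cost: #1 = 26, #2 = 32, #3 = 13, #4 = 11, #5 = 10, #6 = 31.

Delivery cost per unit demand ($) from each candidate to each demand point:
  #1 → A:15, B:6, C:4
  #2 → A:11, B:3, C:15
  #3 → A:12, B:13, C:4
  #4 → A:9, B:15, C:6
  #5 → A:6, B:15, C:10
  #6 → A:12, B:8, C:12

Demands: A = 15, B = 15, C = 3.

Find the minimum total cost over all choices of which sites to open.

Open {#2, #3, #5}: assign each demand point to its cheapest open site.
  A→#5 15×6=90, B→#2 15×3=45, C→#3 3×4=12
  delivery cost 147, fixed 55 → total 202.
Compare {#2, #4, #5}: delivery cost 153 + fixed 53 = 206.
Compare {#2, #5}: delivery cost 165 + fixed 42 = 207.
Compare {#2, #3, #4, #5}: delivery cost 147 + fixed 66 = 213.
All other subsets cost ≥ 206. Minimum total cost: 202.

202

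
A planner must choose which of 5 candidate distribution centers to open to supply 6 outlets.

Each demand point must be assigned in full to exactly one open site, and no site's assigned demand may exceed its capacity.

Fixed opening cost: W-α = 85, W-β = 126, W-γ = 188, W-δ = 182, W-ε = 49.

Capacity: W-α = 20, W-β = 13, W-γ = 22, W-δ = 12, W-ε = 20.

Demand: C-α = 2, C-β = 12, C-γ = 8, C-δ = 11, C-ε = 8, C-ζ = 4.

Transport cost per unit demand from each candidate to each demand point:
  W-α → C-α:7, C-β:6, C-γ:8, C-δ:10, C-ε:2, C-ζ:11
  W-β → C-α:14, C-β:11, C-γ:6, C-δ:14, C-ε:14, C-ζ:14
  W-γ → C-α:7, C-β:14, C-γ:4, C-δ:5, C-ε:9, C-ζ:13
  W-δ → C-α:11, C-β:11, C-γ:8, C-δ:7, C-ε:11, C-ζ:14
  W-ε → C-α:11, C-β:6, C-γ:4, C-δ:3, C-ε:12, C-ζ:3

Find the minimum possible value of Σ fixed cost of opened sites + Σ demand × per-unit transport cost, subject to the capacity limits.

463

Open {W-α, W-β, W-ε}; cheapest assignment that respects the capacities:
  W-α (cap 20, load 20): C-β, C-ε — cost 12×6 + 8×2 = 88
  W-β (cap 13, load 8): C-γ — cost 8×6 = 48
  W-ε (cap 20, load 17): C-α, C-δ, C-ζ — cost 2×11 + 11×3 + 4×3 = 67
  Shipping 203, fixed 260 → total 463.
  Any other capacity-feasible assignment to {W-α, W-β, W-ε} ships for at least 203.
Compare {W-α, W-γ, W-ε}: its best feasible assignment gives total 501.
Compare {W-α, W-δ, W-ε}: its best feasible assignment gives total 535.
Every other set of open sites that can feasibly serve all demand totals ≥ 501 even under its best assignment. Minimum: 463.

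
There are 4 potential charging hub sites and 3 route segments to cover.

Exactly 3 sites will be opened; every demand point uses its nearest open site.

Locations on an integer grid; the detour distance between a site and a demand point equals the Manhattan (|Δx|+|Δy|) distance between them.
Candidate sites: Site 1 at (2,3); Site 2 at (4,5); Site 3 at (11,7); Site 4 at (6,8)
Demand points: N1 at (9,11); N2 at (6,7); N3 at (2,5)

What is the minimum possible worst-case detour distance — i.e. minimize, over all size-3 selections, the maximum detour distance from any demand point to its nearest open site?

Open {Site 1, Site 2, Site 3}.
  Farthest demand point is N1 at detour distance 6 (to Site 3); all others are ≤ 6.
With {Site 1, Site 2, Site 4} the worst case is 6.
With {Site 1, Site 3, Site 4} the worst case is 6.
No size-3 selection achieves below 6.

6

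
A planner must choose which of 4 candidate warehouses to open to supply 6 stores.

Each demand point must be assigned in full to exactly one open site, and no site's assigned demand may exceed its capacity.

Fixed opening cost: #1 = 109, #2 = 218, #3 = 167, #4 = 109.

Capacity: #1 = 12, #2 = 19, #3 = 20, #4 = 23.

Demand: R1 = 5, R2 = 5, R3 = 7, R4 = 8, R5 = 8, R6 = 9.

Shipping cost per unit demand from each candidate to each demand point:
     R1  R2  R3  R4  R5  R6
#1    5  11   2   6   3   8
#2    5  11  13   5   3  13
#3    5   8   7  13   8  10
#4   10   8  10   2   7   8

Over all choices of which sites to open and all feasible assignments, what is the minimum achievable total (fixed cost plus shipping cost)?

542

Open {#3, #4}; cheapest assignment that respects the capacities:
  #3 (cap 20, load 20): R1, R3, R5 — cost 5×5 + 7×7 + 8×8 = 138
  #4 (cap 23, load 22): R2, R4, R6 — cost 5×8 + 8×2 + 9×8 = 128
  Shipping 266, fixed 276 → total 542.
  Any other capacity-feasible assignment to {#3, #4} ships for at least 266.
Compare {#1, #3, #4}: its best feasible assignment gives total 611.
Compare {#1, #2, #4}: its best feasible assignment gives total 627.
Every other set of open sites that can feasibly serve all demand totals ≥ 611 even under its best assignment. Minimum: 542.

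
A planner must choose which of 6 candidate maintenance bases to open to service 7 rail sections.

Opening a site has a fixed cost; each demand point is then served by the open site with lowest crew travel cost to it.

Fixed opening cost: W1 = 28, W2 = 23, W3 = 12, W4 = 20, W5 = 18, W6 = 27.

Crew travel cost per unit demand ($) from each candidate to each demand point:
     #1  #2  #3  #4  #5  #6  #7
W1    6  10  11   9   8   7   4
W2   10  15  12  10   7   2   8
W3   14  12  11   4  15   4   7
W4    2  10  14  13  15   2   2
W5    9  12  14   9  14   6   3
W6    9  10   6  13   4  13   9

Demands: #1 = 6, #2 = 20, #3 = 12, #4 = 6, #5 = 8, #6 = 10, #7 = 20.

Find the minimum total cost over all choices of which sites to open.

459

Open {W3, W4, W6}: assign each demand point to its cheapest open site.
  #1→W4 6×2=12, #2→W4 20×10=200, #3→W6 12×6=72, #4→W3 6×4=24, #5→W6 8×4=32, #6→W4 10×2=20, #7→W4 20×2=40
  crew travel cost 400, fixed 59 → total 459.
Compare {W3, W4, W5, W6}: crew travel cost 400 + fixed 77 = 477.
Compare {W2, W3, W4, W6}: crew travel cost 400 + fixed 82 = 482.
Compare {W1, W3, W4, W6}: crew travel cost 400 + fixed 87 = 487.
All other subsets cost ≥ 477. Minimum total cost: 459.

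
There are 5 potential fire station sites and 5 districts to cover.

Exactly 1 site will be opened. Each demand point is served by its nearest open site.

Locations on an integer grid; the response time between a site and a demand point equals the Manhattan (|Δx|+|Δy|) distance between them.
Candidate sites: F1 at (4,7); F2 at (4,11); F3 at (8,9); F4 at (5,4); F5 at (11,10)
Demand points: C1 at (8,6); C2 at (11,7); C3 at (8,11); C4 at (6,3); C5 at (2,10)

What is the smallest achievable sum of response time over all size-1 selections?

Open {F3}.
  C1→F3 3, C2→F3 5, C3→F3 2, C4→F3 8, C5→F3 7  ⇒ total 25.
Compare {F1}: total 31.
Compare {F4}: total 35.
No size-1 selection does better; minimum is 25.

25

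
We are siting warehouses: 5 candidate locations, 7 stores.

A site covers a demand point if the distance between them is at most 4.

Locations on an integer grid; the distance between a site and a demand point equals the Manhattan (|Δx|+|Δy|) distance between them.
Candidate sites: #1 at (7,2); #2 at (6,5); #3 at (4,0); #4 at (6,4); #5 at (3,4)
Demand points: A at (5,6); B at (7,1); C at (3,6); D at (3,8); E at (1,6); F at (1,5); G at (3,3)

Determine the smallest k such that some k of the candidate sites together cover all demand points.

2

Coverage sets (demand points within 4 of each site):
  #1: {B}
  #2: {A, C}
  #3: {B, G}
  #4: {A, B, G}
  #5: {A, C, D, E, F, G}
No single site covers all 7 demand points.
But {#1, #5} covers everything, so the minimum is 2.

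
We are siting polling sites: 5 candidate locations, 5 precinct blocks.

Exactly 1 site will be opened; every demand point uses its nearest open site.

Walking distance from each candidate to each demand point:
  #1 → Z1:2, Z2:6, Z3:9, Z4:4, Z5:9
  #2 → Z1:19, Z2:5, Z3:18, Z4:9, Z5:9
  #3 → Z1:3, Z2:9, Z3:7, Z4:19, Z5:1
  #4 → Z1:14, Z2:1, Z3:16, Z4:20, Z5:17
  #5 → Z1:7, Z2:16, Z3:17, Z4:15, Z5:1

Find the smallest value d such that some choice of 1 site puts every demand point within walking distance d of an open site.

Open {#1}.
  Farthest demand point is Z3 at walking distance 9 (to #1); all others are ≤ 9.
With {#5} the worst case is 17.
With {#2} the worst case is 19.
No size-1 selection achieves below 9.

9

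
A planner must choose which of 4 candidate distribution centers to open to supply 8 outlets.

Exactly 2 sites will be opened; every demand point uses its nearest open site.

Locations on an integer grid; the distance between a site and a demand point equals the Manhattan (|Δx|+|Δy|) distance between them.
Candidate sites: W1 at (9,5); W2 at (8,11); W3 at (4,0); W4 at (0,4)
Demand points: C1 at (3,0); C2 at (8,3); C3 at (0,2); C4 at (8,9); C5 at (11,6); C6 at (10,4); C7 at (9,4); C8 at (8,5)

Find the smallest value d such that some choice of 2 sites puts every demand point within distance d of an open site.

6

Open {W1, W3}.
  Farthest demand point is C3 at distance 6 (to W3); all others are ≤ 6.
With {W1, W4} the worst case is 7.
With {W2, W3} the worst case is 9.
No size-2 selection achieves below 6.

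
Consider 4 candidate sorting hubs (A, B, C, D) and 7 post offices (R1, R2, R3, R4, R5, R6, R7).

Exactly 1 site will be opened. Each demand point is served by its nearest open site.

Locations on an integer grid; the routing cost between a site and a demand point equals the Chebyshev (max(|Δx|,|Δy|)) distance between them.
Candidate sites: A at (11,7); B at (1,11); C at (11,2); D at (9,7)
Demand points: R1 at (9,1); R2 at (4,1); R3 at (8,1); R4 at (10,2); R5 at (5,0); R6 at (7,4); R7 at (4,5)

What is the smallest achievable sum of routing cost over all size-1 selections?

30

Open {C}.
  R1→C 2, R2→C 7, R3→C 3, R4→C 1, R5→C 6, R6→C 4, R7→C 7  ⇒ total 30.
Compare {D}: total 38.
Compare {A}: total 42.
No size-1 selection does better; minimum is 30.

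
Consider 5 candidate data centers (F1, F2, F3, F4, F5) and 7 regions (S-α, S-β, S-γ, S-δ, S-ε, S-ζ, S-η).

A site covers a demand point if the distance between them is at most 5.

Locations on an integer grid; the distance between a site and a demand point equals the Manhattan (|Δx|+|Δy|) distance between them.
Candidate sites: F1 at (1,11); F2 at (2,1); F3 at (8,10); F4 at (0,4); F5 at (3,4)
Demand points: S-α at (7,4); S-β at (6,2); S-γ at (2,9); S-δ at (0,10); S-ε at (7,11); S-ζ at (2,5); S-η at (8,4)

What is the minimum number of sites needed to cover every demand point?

3

Coverage sets (demand points within 5 of each site):
  F1: {S-γ, S-δ}
  F2: {S-β, S-ζ}
  F3: {S-ε}
  F4: {S-ζ}
  F5: {S-α, S-β, S-ζ, S-η}
No 2 sites suffice: every size-2 union leaves at least one demand point uncovered.
But {F1, F3, F5} covers everything, so the minimum is 3.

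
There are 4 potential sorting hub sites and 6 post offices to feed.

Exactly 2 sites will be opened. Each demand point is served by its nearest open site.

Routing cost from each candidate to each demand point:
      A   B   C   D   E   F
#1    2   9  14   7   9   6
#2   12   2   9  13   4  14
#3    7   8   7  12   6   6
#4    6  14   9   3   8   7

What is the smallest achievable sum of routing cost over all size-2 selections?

30

Open {#1, #2}.
  A→#1 2, B→#2 2, C→#2 9, D→#1 7, E→#2 4, F→#1 6  ⇒ total 30.
Compare {#2, #4}: total 31.
Compare {#1, #3}: total 36.
No size-2 selection does better; minimum is 30.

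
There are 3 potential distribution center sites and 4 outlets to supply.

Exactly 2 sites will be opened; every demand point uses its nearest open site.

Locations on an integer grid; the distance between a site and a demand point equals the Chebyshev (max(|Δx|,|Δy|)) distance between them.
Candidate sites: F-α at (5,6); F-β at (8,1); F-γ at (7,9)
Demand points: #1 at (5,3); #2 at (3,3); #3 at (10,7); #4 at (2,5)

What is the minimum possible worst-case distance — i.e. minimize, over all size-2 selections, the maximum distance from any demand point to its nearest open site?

Open {F-α, F-γ}.
  Farthest demand point is #1 at distance 3 (to F-α); all others are ≤ 3.
With {F-α, F-β} the worst case is 5.
With {F-β, F-γ} the worst case is 5.
No size-2 selection achieves below 3.

3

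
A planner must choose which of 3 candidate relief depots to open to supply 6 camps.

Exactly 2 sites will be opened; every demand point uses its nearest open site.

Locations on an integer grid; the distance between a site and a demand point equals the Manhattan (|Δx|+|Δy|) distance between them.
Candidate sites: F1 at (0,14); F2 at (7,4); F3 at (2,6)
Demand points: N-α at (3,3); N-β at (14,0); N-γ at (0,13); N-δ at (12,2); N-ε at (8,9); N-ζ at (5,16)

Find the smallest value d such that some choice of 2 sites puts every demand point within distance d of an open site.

11

Open {F1, F2}.
  Farthest demand point is N-β at distance 11 (to F2); all others are ≤ 11.
With {F2, F3} the worst case is 13.
With {F1, F3} the worst case is 18.
No size-2 selection achieves below 11.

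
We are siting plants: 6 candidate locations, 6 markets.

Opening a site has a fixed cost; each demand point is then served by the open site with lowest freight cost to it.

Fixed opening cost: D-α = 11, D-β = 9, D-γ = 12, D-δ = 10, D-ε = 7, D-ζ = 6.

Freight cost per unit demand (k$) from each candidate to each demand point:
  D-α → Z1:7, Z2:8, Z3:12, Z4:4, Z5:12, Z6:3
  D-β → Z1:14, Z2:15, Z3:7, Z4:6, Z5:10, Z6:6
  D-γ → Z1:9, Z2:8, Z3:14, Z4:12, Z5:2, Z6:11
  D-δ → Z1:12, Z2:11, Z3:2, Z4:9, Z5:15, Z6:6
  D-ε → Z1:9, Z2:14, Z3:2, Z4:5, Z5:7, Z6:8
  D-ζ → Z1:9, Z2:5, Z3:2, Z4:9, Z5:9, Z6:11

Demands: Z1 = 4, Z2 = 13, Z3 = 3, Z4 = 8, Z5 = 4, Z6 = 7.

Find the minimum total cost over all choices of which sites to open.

Open {D-α, D-γ, D-ζ}: assign each demand point to its cheapest open site.
  Z1→D-α 4×7=28, Z2→D-ζ 13×5=65, Z3→D-ζ 3×2=6, Z4→D-α 8×4=32, Z5→D-γ 4×2=8, Z6→D-α 7×3=21
  freight cost 160, fixed 29 → total 189.
Compare {D-α, D-γ, D-ε, D-ζ}: freight cost 160 + fixed 36 = 196.
Compare {D-α, D-β, D-γ, D-ζ}: freight cost 160 + fixed 38 = 198.
Compare {D-α, D-γ, D-δ, D-ζ}: freight cost 160 + fixed 39 = 199.
All other subsets cost ≥ 196. Minimum total cost: 189.

189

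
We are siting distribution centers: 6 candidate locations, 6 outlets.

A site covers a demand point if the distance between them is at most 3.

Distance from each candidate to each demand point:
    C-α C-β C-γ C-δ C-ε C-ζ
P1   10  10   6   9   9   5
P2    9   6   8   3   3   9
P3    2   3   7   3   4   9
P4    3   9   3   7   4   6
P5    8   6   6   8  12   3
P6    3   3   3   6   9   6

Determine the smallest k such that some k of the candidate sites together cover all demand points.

Coverage sets (demand points within 3 of each site):
  P1: {}
  P2: {C-δ, C-ε}
  P3: {C-α, C-β, C-δ}
  P4: {C-α, C-γ}
  P5: {C-ζ}
  P6: {C-α, C-β, C-γ}
No 2 sites suffice: every size-2 union leaves at least one demand point uncovered.
But {P2, P5, P6} covers everything, so the minimum is 3.

3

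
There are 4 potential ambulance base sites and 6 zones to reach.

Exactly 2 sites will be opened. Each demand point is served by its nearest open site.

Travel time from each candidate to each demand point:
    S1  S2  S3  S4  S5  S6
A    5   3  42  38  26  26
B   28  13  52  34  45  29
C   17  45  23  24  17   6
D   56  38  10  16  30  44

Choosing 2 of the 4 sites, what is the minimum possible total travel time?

Open {A, C}.
  S1→A 5, S2→A 3, S3→C 23, S4→C 24, S5→C 17, S6→C 6  ⇒ total 78.
Compare {A, D}: total 86.
Compare {B, C}: total 100.
No size-2 selection does better; minimum is 78.

78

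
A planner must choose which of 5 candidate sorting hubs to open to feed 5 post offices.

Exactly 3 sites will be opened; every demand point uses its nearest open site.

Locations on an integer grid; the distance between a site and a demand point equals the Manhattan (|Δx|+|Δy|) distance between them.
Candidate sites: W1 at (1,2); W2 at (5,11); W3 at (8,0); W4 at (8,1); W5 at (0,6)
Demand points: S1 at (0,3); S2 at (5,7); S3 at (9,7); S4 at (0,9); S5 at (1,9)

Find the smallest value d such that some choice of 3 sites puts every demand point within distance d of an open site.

7

Open {W1, W2, W4}.
  Farthest demand point is S3 at distance 7 (to W4); all others are ≤ 7.
With {W1, W4, W5} the worst case is 7.
With {W2, W4, W5} the worst case is 7.
No size-3 selection achieves below 7.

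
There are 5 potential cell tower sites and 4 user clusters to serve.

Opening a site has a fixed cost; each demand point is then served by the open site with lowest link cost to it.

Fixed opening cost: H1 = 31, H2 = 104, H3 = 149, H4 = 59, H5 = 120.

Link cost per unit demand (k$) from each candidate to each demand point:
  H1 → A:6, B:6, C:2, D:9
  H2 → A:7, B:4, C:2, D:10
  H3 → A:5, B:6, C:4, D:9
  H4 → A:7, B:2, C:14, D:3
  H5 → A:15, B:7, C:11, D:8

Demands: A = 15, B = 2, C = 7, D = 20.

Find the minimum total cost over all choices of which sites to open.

258

Open {H1, H4}: assign each demand point to its cheapest open site.
  A→H1 15×6=90, B→H4 2×2=4, C→H1 7×2=14, D→H4 20×3=60
  link cost 168, fixed 90 → total 258.
Compare {H4}: link cost 267 + fixed 59 = 326.
Compare {H1}: link cost 296 + fixed 31 = 327.
Compare {H2, H4}: link cost 183 + fixed 163 = 346.
All other subsets cost ≥ 326. Minimum total cost: 258.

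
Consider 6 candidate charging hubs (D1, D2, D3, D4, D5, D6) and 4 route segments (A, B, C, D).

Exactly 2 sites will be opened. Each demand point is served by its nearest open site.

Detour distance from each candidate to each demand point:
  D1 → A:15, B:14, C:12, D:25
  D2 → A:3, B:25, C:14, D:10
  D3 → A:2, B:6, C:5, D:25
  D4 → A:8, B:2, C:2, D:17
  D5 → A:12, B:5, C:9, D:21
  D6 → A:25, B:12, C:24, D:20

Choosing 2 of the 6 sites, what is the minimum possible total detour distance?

Open {D2, D4}.
  A→D2 3, B→D4 2, C→D4 2, D→D2 10  ⇒ total 17.
Compare {D2, D3}: total 23.
Compare {D3, D4}: total 23.
No size-2 selection does better; minimum is 17.

17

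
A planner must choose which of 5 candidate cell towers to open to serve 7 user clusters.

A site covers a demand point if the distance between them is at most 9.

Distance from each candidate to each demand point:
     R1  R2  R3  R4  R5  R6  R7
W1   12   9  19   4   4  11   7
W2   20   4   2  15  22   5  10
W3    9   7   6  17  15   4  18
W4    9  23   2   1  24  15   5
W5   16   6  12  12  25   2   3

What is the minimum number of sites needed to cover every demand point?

Coverage sets (demand points within 9 of each site):
  W1: {R2, R4, R5, R7}
  W2: {R2, R3, R6}
  W3: {R1, R2, R3, R6}
  W4: {R1, R3, R4, R7}
  W5: {R2, R6, R7}
No single site covers all 7 demand points.
But {W1, W3} covers everything, so the minimum is 2.

2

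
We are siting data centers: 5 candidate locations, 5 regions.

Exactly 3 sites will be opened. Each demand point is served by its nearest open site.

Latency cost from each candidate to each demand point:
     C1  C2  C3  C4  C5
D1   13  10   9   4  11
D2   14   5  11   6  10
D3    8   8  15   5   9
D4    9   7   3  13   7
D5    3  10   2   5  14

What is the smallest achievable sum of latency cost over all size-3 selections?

Open {D2, D4, D5}.
  C1→D5 3, C2→D2 5, C3→D5 2, C4→D5 5, C5→D4 7  ⇒ total 22.
Compare {D1, D4, D5}: total 23.
Compare {D1, D2, D5}: total 24.
No size-3 selection does better; minimum is 22.

22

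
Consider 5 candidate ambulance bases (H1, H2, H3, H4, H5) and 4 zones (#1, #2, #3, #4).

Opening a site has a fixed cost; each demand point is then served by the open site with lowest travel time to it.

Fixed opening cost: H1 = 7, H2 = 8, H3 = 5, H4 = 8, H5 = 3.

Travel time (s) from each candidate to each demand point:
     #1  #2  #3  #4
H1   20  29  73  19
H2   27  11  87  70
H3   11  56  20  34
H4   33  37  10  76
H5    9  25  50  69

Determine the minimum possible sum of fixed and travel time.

75

Open {H1, H2, H4, H5}: assign each demand point to its cheapest open site.
  #1→H5 9, #2→H2 11, #3→H4 10, #4→H1 19
  travel time 49, fixed 26 → total 75.
Compare {H1, H2, H3, H4}: travel time 51 + fixed 28 = 79.
Compare {H1, H2, H3, H4, H5}: travel time 49 + fixed 31 = 80.
Compare {H1, H2, H3}: travel time 61 + fixed 20 = 81.
All other subsets cost ≥ 79. Minimum total cost: 75.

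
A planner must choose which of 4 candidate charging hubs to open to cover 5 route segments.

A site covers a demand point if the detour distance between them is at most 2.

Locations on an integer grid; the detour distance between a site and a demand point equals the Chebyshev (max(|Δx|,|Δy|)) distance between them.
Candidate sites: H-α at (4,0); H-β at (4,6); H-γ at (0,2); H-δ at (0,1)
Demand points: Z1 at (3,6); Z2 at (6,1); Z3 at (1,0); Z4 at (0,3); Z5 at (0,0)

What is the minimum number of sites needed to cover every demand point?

Coverage sets (demand points within 2 of each site):
  H-α: {Z2}
  H-β: {Z1}
  H-γ: {Z3, Z4, Z5}
  H-δ: {Z3, Z4, Z5}
No 2 sites suffice: every size-2 union leaves at least one demand point uncovered.
But {H-α, H-β, H-γ} covers everything, so the minimum is 3.

3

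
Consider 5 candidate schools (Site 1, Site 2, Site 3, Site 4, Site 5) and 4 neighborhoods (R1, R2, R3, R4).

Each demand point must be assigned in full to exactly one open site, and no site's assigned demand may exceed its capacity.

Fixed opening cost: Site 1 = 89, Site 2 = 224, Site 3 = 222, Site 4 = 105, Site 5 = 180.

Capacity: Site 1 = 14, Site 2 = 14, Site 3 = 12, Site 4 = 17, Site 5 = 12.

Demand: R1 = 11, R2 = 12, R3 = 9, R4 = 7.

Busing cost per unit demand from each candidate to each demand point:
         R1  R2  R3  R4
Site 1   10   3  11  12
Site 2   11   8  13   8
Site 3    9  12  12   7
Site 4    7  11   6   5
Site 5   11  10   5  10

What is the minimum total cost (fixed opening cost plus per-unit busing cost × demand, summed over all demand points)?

620

Open {Site 1, Site 4, Site 5}; cheapest assignment that respects the capacities:
  Site 1 (cap 14, load 12): R2 — cost 12×3 = 36
  Site 4 (cap 17, load 16): R3, R4 — cost 9×6 + 7×5 = 89
  Site 5 (cap 12, load 11): R1 — cost 11×11 = 121
  Shipping 246, fixed 374 → total 620.
  Any other capacity-feasible assignment to {Site 1, Site 4, Site 5} ships for at least 246.
Compare {Site 1, Site 3, Site 4}: its best feasible assignment gives total 640.
Compare {Site 1, Site 2, Site 4}: its best feasible assignment gives total 664.
Every other set of open sites that can feasibly serve all demand totals ≥ 640 even under its best assignment. Minimum: 620.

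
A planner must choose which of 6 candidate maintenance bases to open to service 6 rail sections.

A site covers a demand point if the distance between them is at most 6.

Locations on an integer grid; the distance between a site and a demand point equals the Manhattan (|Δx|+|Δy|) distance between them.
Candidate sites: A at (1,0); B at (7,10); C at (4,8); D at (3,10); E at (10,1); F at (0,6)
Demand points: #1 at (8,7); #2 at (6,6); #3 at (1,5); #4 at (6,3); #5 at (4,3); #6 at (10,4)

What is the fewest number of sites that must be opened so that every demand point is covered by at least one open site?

2

Coverage sets (demand points within 6 of each site):
  A: {#3, #5}
  B: {#1, #2}
  C: {#1, #2, #3, #5}
  D: {}
  E: {#4, #6}
  F: {#2, #3}
No single site covers all 6 demand points.
But {C, E} covers everything, so the minimum is 2.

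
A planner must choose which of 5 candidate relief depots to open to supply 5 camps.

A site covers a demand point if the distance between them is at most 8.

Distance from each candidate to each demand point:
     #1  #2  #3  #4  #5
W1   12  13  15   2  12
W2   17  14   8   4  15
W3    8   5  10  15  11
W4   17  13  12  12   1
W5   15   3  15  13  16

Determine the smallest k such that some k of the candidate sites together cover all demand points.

Coverage sets (demand points within 8 of each site):
  W1: {#4}
  W2: {#3, #4}
  W3: {#1, #2}
  W4: {#5}
  W5: {#2}
No 2 sites suffice: every size-2 union leaves at least one demand point uncovered.
But {W2, W3, W4} covers everything, so the minimum is 3.

3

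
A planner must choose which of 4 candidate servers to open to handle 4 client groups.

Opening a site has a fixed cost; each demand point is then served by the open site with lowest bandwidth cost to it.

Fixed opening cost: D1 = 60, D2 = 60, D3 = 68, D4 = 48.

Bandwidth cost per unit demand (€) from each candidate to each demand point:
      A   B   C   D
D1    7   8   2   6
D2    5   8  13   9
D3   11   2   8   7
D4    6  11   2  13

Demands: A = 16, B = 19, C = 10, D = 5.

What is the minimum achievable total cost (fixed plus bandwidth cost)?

Open {D3, D4}: assign each demand point to its cheapest open site.
  A→D4 16×6=96, B→D3 19×2=38, C→D4 10×2=20, D→D3 5×7=35
  bandwidth cost 189, fixed 116 → total 305.
Compare {D1, D3}: bandwidth cost 200 + fixed 128 = 328.
Compare {D2, D3, D4}: bandwidth cost 173 + fixed 176 = 349.
Compare {D1, D2, D3}: bandwidth cost 168 + fixed 188 = 356.
All other subsets cost ≥ 328. Minimum total cost: 305.

305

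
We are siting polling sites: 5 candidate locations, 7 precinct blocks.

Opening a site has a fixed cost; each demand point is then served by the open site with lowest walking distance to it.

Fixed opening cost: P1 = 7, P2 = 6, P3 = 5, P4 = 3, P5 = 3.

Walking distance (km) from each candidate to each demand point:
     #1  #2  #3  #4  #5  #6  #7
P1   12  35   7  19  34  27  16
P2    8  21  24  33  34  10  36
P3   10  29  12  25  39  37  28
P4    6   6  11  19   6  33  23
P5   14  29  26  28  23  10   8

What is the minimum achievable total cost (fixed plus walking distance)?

Open {P4, P5}: assign each demand point to its cheapest open site.
  #1→P4 6, #2→P4 6, #3→P4 11, #4→P4 19, #5→P4 6, #6→P5 10, #7→P5 8
  walking distance 66, fixed 6 → total 72.
Compare {P1, P4, P5}: walking distance 62 + fixed 13 = 75.
Compare {P3, P4, P5}: walking distance 66 + fixed 11 = 77.
Compare {P2, P4, P5}: walking distance 66 + fixed 12 = 78.
All other subsets cost ≥ 75. Minimum total cost: 72.

72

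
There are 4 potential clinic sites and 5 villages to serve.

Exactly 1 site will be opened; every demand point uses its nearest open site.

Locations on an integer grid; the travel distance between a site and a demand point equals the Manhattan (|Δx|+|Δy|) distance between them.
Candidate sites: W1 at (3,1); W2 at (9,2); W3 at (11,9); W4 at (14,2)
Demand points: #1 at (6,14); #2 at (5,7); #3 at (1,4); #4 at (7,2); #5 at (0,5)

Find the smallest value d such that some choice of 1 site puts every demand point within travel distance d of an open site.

Open {W2}.
  Farthest demand point is #1 at travel distance 15 (to W2); all others are ≤ 15.
With {W3} the worst case is 15.
With {W1} the worst case is 16.
No size-1 selection achieves below 15.

15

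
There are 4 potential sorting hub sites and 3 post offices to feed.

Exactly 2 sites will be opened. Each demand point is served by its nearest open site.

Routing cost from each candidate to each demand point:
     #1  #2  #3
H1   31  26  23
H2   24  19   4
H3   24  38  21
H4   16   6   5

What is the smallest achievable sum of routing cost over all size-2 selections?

Open {H2, H4}.
  #1→H4 16, #2→H4 6, #3→H2 4  ⇒ total 26.
Compare {H1, H4}: total 27.
Compare {H3, H4}: total 27.
No size-2 selection does better; minimum is 26.

26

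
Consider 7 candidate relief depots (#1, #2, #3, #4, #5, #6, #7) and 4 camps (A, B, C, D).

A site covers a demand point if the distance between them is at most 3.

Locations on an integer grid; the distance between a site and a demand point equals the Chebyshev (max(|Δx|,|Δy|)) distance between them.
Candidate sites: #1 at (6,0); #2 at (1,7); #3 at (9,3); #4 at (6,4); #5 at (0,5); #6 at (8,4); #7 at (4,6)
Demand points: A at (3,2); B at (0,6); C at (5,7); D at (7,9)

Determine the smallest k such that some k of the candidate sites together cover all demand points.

2

Coverage sets (demand points within 3 of each site):
  #1: {A}
  #2: {B}
  #3: {}
  #4: {A, C}
  #5: {A, B}
  #6: {C}
  #7: {C, D}
No single site covers all 4 demand points.
But {#5, #7} covers everything, so the minimum is 2.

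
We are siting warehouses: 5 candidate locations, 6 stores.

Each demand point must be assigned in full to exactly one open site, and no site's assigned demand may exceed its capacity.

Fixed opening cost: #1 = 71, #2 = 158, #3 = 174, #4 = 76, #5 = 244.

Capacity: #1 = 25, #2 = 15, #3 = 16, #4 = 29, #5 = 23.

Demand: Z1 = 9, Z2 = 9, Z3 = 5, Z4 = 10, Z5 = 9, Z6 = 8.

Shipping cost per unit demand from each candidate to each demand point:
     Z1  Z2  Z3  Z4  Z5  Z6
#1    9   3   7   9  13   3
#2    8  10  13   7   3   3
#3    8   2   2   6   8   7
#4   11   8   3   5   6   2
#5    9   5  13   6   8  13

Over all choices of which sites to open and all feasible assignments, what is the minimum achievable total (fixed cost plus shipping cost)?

410

Open {#1, #4}; cheapest assignment that respects the capacities:
  #1 (cap 25, load 23): Z1, Z2, Z3 — cost 9×9 + 9×3 + 5×7 = 143
  #4 (cap 29, load 27): Z4, Z5, Z6 — cost 10×5 + 9×6 + 8×2 = 120
  Shipping 263, fixed 147 → total 410.
  Any other capacity-feasible assignment to {#1, #4} ships for at least 263.
Compare {#1, #2, #4}: its best feasible assignment gives total 521.
Compare {#1, #3, #4}: its best feasible assignment gives total 550.
Every other set of open sites that can feasibly serve all demand totals ≥ 521 even under its best assignment. Minimum: 410.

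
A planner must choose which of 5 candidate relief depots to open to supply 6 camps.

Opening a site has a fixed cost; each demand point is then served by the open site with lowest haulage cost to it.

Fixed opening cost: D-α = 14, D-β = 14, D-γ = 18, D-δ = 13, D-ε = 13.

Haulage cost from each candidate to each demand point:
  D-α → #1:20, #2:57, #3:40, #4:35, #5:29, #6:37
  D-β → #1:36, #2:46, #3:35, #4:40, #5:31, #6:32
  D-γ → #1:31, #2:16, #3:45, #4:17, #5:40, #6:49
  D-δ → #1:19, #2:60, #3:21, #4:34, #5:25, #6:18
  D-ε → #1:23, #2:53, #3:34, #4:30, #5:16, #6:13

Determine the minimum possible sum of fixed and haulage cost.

Open {D-γ, D-δ, D-ε}: assign each demand point to its cheapest open site.
  #1→D-δ 19, #2→D-γ 16, #3→D-δ 21, #4→D-γ 17, #5→D-ε 16, #6→D-ε 13
  haulage cost 102, fixed 44 → total 146.
Compare {D-γ, D-δ}: haulage cost 116 + fixed 31 = 147.
Compare {D-γ, D-ε}: haulage cost 119 + fixed 31 = 150.
Compare {D-α, D-γ, D-δ, D-ε}: haulage cost 102 + fixed 58 = 160.
All other subsets cost ≥ 147. Minimum total cost: 146.

146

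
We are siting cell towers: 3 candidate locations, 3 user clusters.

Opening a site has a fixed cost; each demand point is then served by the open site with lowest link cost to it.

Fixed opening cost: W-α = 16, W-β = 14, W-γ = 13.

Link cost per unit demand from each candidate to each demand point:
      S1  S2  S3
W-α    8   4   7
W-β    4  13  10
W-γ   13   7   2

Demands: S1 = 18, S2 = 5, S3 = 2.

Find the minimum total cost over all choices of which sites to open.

136

Open {W-α, W-β}: assign each demand point to its cheapest open site.
  S1→W-β 18×4=72, S2→W-α 5×4=20, S3→W-α 2×7=14
  link cost 106, fixed 30 → total 136.
Compare {W-β, W-γ}: link cost 111 + fixed 27 = 138.
Compare {W-α, W-β, W-γ}: link cost 96 + fixed 43 = 139.
Compare {W-β}: link cost 157 + fixed 14 = 171.
All other subsets cost ≥ 138. Minimum total cost: 136.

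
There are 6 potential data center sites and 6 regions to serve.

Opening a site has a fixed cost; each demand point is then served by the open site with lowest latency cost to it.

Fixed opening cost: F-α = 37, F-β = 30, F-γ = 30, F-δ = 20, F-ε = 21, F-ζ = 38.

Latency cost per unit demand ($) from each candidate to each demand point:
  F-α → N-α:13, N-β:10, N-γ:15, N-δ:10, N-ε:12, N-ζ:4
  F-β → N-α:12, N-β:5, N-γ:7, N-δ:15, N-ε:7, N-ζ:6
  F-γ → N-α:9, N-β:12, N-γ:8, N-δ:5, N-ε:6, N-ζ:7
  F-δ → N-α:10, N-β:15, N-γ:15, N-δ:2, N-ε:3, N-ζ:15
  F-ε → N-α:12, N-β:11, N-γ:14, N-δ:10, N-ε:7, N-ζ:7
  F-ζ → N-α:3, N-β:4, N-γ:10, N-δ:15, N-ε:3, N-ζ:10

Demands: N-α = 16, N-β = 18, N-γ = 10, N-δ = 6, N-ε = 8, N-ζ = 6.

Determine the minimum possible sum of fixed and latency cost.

350

Open {F-β, F-δ, F-ζ}: assign each demand point to its cheapest open site.
  N-α→F-ζ 16×3=48, N-β→F-ζ 18×4=72, N-γ→F-β 10×7=70, N-δ→F-δ 6×2=12, N-ε→F-δ 8×3=24, N-ζ→F-β 6×6=36
  latency cost 262, fixed 88 → total 350.
Compare {F-γ, F-ζ}: latency cost 296 + fixed 68 = 364.
Compare {F-γ, F-δ, F-ζ}: latency cost 278 + fixed 88 = 366.
Compare {F-β, F-δ, F-ε, F-ζ}: latency cost 262 + fixed 109 = 371.
All other subsets cost ≥ 364. Minimum total cost: 350.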